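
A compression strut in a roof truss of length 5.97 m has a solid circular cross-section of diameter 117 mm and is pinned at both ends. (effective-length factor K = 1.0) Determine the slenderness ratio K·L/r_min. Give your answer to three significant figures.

λ ≈ 204

I = πd⁴/64 = π×117⁴/64 = 9.198×10^6 mm⁴
A = 1.075×10^4 mm²;  r_min = √(I/A) = √(9.198×10^6/1.075×10^4) = 29.25 mm
L_e = K·L = 1 × 5.97 m = 5.970 m = 5970.0 mm
λ = L_e / r_min = 5970.0 / 29.25 = 204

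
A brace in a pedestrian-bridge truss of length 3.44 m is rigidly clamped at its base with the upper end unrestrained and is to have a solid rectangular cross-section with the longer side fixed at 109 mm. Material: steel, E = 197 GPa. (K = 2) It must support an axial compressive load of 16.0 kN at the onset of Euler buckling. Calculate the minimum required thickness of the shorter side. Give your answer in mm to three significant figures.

b ≈ 35.0 mm

L_e = K·L = 2 × 3.44 = 6.880 m
Required I = P_cr·L_e²/(π²E) = 1.600×10^4 × 6.880² / (π² × 1.97×10^11) = 3.895×10^-7 m⁴
I_req = 3.895×10^5 mm⁴
Rectangle, weak axis: I_min = h·b³/12 with h = 109 mm fixed  ⇒  b = (12I/h)^(1/3) = 35.0 mm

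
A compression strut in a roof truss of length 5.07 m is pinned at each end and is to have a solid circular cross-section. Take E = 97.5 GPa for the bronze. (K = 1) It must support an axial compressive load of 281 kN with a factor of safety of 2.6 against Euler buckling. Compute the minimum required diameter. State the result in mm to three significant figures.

Required P_cr = n·P = 2.6 × 281 = 730.6 kN
L_e = K·L = 1 × 5.07 = 5.070 m
Required I = P_cr·L_e²/(π²E) = 7.306×10^5 × 5.070² / (π² × 9.75×10^10) = 1.952×10^-5 m⁴
I_req = 1.952×10^7 mm⁴
Solid circle: I = πd⁴/64  ⇒  d = (64I/π)^(1/4) = (64×1.952×10^7/π)^(1/4) = 141 mm

d ≈ 141 mm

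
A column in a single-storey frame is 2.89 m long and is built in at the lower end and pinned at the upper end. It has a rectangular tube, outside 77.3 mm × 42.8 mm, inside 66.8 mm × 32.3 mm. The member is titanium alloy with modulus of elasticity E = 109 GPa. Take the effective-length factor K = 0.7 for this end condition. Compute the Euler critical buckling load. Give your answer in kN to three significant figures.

P_cr ≈ 83.4 kN

Weak-axis I_min = (h_o·b_o³ − h_i·b_i³)/12 with b_o = 42.8, b_i = 32.30 mm (shorter outer/inner sides).
I_min = (77.3×42.8³ − 66.80×32.30³)/12 = 3.175×10^5 mm⁴
I = 3.175×10^5 mm⁴ = 3.175×10^-7 m⁴
Effective length L_e = K·L = 0.7 × 2.89 = 2.023 m
P_cr = π²EI / L_e² = π² × 109×10⁹ × 3.175×10^-7 / 2.023² = 8.345×10^4 N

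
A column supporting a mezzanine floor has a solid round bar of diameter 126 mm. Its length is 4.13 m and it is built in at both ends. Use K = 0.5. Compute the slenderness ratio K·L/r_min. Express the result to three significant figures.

λ ≈ 65.6

For a solid circle r = d/4 = 126/4 = 31.50 mm
L_e = K·L = 0.5 × 4.13 m = 2.065 m = 2065.0 mm
λ = L_e / r_min = 2065.0 / 31.50 = 65.6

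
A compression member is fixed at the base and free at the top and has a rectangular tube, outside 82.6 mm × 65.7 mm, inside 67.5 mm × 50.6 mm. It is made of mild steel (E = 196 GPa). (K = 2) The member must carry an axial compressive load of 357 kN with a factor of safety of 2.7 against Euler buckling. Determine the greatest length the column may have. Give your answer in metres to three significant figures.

L_max ≈ 0.783 m

Weak-axis I_min = (h_o·b_o³ − h_i·b_i³)/12 with b_o = 65.7, b_i = 50.60 mm (shorter outer/inner sides).
I_min = (82.6×65.7³ − 67.50×50.60³)/12 = 1.223×10^6 mm⁴
I = 1.223×10^-6 m⁴
Required critical load P_cr = n·P = 2.7 × 357 = 963.9 kN = 9.639×10^5 N
From P_cr = π²EI/(K·L)²:  L = (1/K)·√(π²EI/P_cr) = (1/2)·√(π²×1.96×10^11×1.223×10^-6/9.639×10^5)
L = 0.783 m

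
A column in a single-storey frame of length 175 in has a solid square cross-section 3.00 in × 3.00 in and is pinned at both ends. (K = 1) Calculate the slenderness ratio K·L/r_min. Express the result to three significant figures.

λ ≈ 202

For a square r = a/√12 = 3.00/√12 = 0.8660 in
L_e = K·L = 1 × 175 = 175.0 in
λ = L_e / r_min = 175.00 / 0.8660 = 202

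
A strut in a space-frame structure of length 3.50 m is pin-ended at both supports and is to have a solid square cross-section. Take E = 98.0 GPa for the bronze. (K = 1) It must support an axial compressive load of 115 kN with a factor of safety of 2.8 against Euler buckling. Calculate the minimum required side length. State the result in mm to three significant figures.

a ≈ 83.6 mm

Required P_cr = n·P = 2.8 × 115 = 322.0 kN
L_e = K·L = 1 × 3.50 = 3.500 m
Required I = P_cr·L_e²/(π²E) = 3.220×10^5 × 3.500² / (π² × 9.80×10^10) = 4.078×10^-6 m⁴
I_req = 4.078×10^6 mm⁴
Solid square: I = a⁴/12  ⇒  a = (12I)^(1/4) = (12×4.078×10^6)^(1/4) = 83.6 mm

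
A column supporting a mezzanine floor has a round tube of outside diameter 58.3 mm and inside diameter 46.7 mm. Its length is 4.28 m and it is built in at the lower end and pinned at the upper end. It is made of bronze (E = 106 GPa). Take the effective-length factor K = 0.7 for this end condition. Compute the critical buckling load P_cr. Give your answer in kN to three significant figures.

d_o = 58.3 mm, d_i = 46.7 mm
I = π(d_o⁴ − d_i⁴)/64 = π(58.3⁴ − 46.70⁴)/64 = 3.336×10^5 mm⁴
I = 3.336×10^5 mm⁴ = 3.336×10^-7 m⁴
Effective length L_e = K·L = 0.7 × 4.28 = 2.996 m
P_cr = π²EI / L_e² = π² × 106×10⁹ × 3.336×10^-7 / 2.996² = 3.888×10^4 N

P_cr ≈ 38.9 kN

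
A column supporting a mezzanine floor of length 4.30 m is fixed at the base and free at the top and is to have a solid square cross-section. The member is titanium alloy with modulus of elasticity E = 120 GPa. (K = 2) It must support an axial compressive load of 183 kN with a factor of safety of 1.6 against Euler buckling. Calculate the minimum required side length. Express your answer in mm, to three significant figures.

a ≈ 122 mm

Required P_cr = n·P = 1.6 × 183 = 292.8 kN
L_e = K·L = 2 × 4.30 = 8.600 m
Required I = P_cr·L_e²/(π²E) = 2.928×10^5 × 8.600² / (π² × 1.20×10^11) = 1.828×10^-5 m⁴
I_req = 1.828×10^7 mm⁴
Solid square: I = a⁴/12  ⇒  a = (12I)^(1/4) = (12×1.828×10^7)^(1/4) = 122 mm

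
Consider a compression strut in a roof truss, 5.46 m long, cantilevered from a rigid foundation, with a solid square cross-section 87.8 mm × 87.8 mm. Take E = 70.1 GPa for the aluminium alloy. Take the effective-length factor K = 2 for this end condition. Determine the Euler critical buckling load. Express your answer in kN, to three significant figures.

P_cr ≈ 28.7 kN

I = a⁴/12 = 87.8⁴/12 = 4.952×10^6 mm⁴
I = 4.952×10^6 mm⁴ = 4.952×10^-6 m⁴
Effective length L_e = K·L = 2 × 5.46 = 10.92 m
P_cr = π²EI / L_e² = π² × 70.1×10⁹ × 4.952×10^-6 / 10.92² = 2.873×10^4 N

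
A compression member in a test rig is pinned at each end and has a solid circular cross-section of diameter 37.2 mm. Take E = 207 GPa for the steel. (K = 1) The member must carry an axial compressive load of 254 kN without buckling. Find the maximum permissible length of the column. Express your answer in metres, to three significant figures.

L_max ≈ 0.870 m

I = πd⁴/64 = π×37.2⁴/64 = 9.400×10^4 mm⁴
I = 9.400×10^-8 m⁴
At the buckling limit P_cr = P = 2.540×10^5 N
From P_cr = π²EI/(K·L)²:  L = (1/K)·√(π²EI/P_cr) = (1/1)·√(π²×2.07×10^11×9.400×10^-8/2.540×10^5)
L = 0.870 m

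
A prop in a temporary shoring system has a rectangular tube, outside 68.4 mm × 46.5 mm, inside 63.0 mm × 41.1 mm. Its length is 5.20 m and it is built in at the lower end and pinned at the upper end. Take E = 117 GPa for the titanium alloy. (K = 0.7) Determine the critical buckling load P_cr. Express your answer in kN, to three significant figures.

P_cr ≈ 18.2 kN

Weak-axis I_min = (h_o·b_o³ − h_i·b_i³)/12 with b_o = 46.5, b_i = 41.10 mm (shorter outer/inner sides).
I_min = (68.4×46.5³ − 63.00×41.10³)/12 = 2.086×10^5 mm⁴
I = 2.086×10^5 mm⁴ = 2.086×10^-7 m⁴
Effective length L_e = K·L = 0.7 × 5.20 = 3.640 m
P_cr = π²EI / L_e² = π² × 117×10⁹ × 2.086×10^-7 / 3.640² = 1.818×10^4 N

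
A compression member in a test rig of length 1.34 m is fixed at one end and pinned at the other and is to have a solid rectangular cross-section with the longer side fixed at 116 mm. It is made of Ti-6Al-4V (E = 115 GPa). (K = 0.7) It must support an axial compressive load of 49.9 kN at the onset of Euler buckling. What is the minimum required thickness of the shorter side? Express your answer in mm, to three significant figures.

b ≈ 15.9 mm

L_e = K·L = 0.7 × 1.34 = 0.9380 m
Required I = P_cr·L_e²/(π²E) = 4.990×10^4 × 0.9380² / (π² × 1.15×10^11) = 3.868×10^-8 m⁴
I_req = 3.868×10^4 mm⁴
Rectangle, weak axis: I_min = h·b³/12 with h = 116 mm fixed  ⇒  b = (12I/h)^(1/3) = 15.9 mm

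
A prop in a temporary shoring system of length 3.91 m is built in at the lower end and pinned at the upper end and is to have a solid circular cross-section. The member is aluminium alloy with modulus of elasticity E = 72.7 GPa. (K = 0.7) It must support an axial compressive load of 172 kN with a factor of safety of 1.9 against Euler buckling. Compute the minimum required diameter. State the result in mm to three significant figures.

d ≈ 91.3 mm

Required P_cr = n·P = 1.9 × 172 = 326.8 kN
L_e = K·L = 0.7 × 3.91 = 2.737 m
Required I = P_cr·L_e²/(π²E) = 3.268×10^5 × 2.737² / (π² × 7.27×10^10) = 3.412×10^-6 m⁴
I_req = 3.412×10^6 mm⁴
Solid circle: I = πd⁴/64  ⇒  d = (64I/π)^(1/4) = (64×3.412×10^6/π)^(1/4) = 91.3 mm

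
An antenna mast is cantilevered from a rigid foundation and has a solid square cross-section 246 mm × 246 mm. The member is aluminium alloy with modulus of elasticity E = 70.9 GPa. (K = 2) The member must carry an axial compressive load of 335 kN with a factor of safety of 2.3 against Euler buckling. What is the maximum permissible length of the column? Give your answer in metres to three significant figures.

L_max ≈ 8.32 m

I = a⁴/12 = 246⁴/12 = 3.052×10^8 mm⁴
I = 3.052×10^-4 m⁴
Required critical load P_cr = n·P = 2.3 × 335 = 770.5 kN = 7.705×10^5 N
From P_cr = π²EI/(K·L)²:  L = (1/K)·√(π²EI/P_cr) = (1/2)·√(π²×7.09×10^10×3.052×10^-4/7.705×10^5)
L = 8.32 m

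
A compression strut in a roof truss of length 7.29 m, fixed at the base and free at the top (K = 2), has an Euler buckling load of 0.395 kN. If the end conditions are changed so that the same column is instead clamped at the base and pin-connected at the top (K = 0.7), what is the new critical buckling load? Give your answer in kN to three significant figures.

P_cr ∝ 1/K², so P_cr,new = P_cr,old × (K_old/K_new)² = 0.395 × (2/0.7)²
= 0.395 × 8.163 = 3.22 kN

P_cr ≈ 3.22 kN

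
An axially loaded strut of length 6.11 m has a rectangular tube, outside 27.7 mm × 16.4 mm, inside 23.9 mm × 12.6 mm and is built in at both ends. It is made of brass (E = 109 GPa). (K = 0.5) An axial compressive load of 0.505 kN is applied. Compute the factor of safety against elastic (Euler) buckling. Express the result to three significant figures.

Weak-axis I_min = (h_o·b_o³ − h_i·b_i³)/12 with b_o = 16.4, b_i = 12.60 mm (shorter outer/inner sides).
I_min = (27.7×16.4³ − 23.90×12.60³)/12 = 6.198×10^3 mm⁴
I = 6.198×10^3 mm⁴ = 6.198×10^-9 m⁴
Effective length L_e = K·L = 0.5 × 6.11 = 3.055 m
P_cr = π²EI / L_e² = π² × 109×10⁹ × 6.198×10^-9 / 3.055² = 714.4 N
Factor of safety n = P_cr / P = 0.71441 / 0.505 = 1.41

n ≈ 1.41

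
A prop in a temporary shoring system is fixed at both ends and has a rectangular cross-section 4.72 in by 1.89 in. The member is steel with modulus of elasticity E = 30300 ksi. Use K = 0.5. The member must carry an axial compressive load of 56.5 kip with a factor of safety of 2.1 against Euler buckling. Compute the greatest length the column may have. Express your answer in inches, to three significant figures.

Buckling occurs about the weak axis: I_min = h·b³/12 with b = 1.89 in (the shorter side).
I_min = 4.72×1.89³/12 = 2.655 in⁴
Required critical load P_cr = n·P = 2.1 × 56.5 = 118.6 kip = 1.187×10^5 lb
From P_cr = π²EI/(K·L)²:  L = (1/K)·√(π²EI/P_cr) = (1/0.5)·√(π²×3.03×10^7×2.655/1.187×10^5)
L = 164 in

L_max ≈ 164 in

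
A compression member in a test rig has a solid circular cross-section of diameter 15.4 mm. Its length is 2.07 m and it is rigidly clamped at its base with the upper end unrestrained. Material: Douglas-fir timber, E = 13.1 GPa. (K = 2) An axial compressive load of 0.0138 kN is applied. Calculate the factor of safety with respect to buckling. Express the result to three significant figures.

n ≈ 1.51

I = πd⁴/64 = π×15.4⁴/64 = 2.761×10^3 mm⁴
I = 2.761×10^3 mm⁴ = 2.761×10^-9 m⁴
Effective length L_e = K·L = 2 × 2.07 = 4.140 m
P_cr = π²EI / L_e² = π² × 13.1×10⁹ × 2.761×10^-9 / 4.140² = 20.83 N
Factor of safety n = P_cr / P = 0.020827 / 0.0138 = 1.51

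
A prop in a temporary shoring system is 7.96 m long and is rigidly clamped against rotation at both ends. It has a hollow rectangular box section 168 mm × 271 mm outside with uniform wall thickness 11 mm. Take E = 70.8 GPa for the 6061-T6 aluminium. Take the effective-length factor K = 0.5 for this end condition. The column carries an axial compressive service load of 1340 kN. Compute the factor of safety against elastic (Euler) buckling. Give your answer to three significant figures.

n ≈ 1.40

Inner dimensions: h_i = 271 − 2×11 = 249.0 mm, b_i = 168 − 2×11 = 146.0 mm
Weak-axis I_min = (h_o·b_o³ − h_i·b_i³)/12 with b_o = 168, b_i = 146.0 mm (shorter outer/inner sides).
I_min = (271×168³ − 249.0×146.0³)/12 = 4.251×10^7 mm⁴
I = 4.251×10^7 mm⁴ = 4.251×10^-5 m⁴
Effective length L_e = K·L = 0.5 × 7.96 = 3.980 m
P_cr = π²EI / L_e² = π² × 70.8×10⁹ × 4.251×10^-5 / 3.980² = 1.875×10^6 N
Factor of safety n = P_cr / P = 1875.0 / 1340 = 1.40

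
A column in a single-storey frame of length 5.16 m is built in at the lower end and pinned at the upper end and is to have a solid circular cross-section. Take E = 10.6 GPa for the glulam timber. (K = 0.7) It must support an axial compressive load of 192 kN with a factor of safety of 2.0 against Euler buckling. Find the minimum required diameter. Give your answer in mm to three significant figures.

Required P_cr = n·P = 2.0 × 192 = 384.0 kN
L_e = K·L = 0.7 × 5.16 = 3.612 m
Required I = P_cr·L_e²/(π²E) = 3.840×10^5 × 3.612² / (π² × 1.06×10^10) = 4.789×10^-5 m⁴
I_req = 4.789×10^7 mm⁴
Solid circle: I = πd⁴/64  ⇒  d = (64I/π)^(1/4) = (64×4.789×10^7/π)^(1/4) = 177 mm

d ≈ 177 mm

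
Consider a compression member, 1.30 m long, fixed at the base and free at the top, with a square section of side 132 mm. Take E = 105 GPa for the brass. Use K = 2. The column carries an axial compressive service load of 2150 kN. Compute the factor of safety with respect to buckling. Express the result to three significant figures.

I = a⁴/12 = 132⁴/12 = 2.530×10^7 mm⁴
I = 2.530×10^7 mm⁴ = 2.530×10^-5 m⁴
Effective length L_e = K·L = 2 × 1.30 = 2.600 m
P_cr = π²EI / L_e² = π² × 105×10⁹ × 2.530×10^-5 / 2.600² = 3.878×10^6 N
Factor of safety n = P_cr / P = 3878.4 / 2150 = 1.80

n ≈ 1.80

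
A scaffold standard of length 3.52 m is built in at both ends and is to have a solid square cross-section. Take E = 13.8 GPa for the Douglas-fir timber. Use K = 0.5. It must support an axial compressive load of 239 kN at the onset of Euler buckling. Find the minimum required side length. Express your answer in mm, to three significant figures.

a ≈ 89.9 mm

L_e = K·L = 0.5 × 3.52 = 1.760 m
Required I = P_cr·L_e²/(π²E) = 2.390×10^5 × 1.760² / (π² × 1.38×10^10) = 5.436×10^-6 m⁴
I_req = 5.436×10^6 mm⁴
Solid square: I = a⁴/12  ⇒  a = (12I)^(1/4) = (12×5.436×10^6)^(1/4) = 89.9 mm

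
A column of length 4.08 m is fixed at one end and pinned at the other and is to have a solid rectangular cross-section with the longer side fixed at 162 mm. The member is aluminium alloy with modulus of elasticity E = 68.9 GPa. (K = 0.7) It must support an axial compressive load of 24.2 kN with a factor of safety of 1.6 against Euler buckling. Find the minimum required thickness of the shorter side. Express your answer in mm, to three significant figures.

b ≈ 32.5 mm

Required P_cr = n·P = 1.6 × 24.2 = 38.72 kN
L_e = K·L = 0.7 × 4.08 = 2.856 m
Required I = P_cr·L_e²/(π²E) = 3.872×10^4 × 2.856² / (π² × 6.89×10^10) = 4.644×10^-7 m⁴
I_req = 4.644×10^5 mm⁴
Rectangle, weak axis: I_min = h·b³/12 with h = 162 mm fixed  ⇒  b = (12I/h)^(1/3) = 32.5 mm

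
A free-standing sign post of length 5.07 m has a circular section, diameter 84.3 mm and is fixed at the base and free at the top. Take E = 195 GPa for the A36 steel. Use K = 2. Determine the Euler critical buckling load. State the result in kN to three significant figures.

I = πd⁴/64 = π×84.3⁴/64 = 2.479×10^6 mm⁴
I = 2.479×10^6 mm⁴ = 2.479×10^-6 m⁴
Effective length L_e = K·L = 2 × 5.07 = 10.14 m
P_cr = π²EI / L_e² = π² × 195×10⁹ × 2.479×10^-6 / 10.14² = 4.640×10^4 N

P_cr ≈ 46.4 kN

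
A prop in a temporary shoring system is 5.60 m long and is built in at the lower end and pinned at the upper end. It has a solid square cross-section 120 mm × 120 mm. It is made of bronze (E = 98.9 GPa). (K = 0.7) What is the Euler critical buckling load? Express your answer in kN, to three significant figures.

I = a⁴/12 = 120⁴/12 = 1.728×10^7 mm⁴
I = 1.728×10^7 mm⁴ = 1.728×10^-5 m⁴
Effective length L_e = K·L = 0.7 × 5.60 = 3.920 m
P_cr = π²EI / L_e² = π² × 98.9×10⁹ × 1.728×10^-5 / 3.920² = 1.098×10^6 N

P_cr ≈ 1100 kN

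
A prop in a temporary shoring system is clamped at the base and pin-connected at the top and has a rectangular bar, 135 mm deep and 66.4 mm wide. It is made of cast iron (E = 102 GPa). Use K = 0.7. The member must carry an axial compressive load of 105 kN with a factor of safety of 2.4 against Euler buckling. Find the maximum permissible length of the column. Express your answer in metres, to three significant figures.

Buckling occurs about the weak axis: I_min = h·b³/12 with b = 66.4 mm (the shorter side).
I_min = 135×66.4³/12 = 3.293×10^6 mm⁴
I = 3.293×10^-6 m⁴
Required critical load P_cr = n·P = 2.4 × 105 = 252.0 kN = 2.520×10^5 N
From P_cr = π²EI/(K·L)²:  L = (1/K)·√(π²EI/P_cr) = (1/0.7)·√(π²×1.02×10^11×3.293×10^-6/2.520×10^5)
L = 5.18 m

L_max ≈ 5.18 m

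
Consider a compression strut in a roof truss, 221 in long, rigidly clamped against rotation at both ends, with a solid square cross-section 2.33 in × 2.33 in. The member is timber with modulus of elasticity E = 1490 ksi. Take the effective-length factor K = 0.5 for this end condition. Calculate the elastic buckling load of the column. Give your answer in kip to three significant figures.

I = a⁴/12 = 2.33⁴/12 = 2.456 in⁴
Effective length L_e = K·L = 0.5 × 221 = 110.5 in
P_cr = π²EI / L_e² = π² × 1490×10³ × 2.456 / 110.5² = 2.958×10^3 lb

P_cr ≈ 2.96 kip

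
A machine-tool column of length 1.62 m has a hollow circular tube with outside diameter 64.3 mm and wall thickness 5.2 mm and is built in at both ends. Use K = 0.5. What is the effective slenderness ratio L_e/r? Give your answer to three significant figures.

λ ≈ 38.6

Inner diameter d_i = 64.3 − 2×5.2 = 53.90 mm
I = π(d_o⁴ − d_i⁴)/64 = π(64.3⁴ − 53.90⁴)/64 = 4.248×10^5 mm⁴
A = 965.5 mm²;  r_min = √(I/A) = √(4.248×10^5/965.5) = 20.98 mm
L_e = K·L = 0.5 × 1.62 m = 0.8100 m = 810.00 mm
λ = L_e / r_min = 810.00 / 20.98 = 38.6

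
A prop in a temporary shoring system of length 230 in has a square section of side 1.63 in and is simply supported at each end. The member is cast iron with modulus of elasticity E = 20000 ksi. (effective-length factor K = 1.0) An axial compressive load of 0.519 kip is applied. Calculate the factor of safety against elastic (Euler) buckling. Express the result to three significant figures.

n ≈ 4.23

I = a⁴/12 = 1.63⁴/12 = 0.5883 in⁴
Effective length L_e = K·L = 1 × 230 = 230.0 in
P_cr = π²EI / L_e² = π² × 20000×10³ × 0.5883 / 230.0² = 2.195×10^3 lb
Factor of safety n = P_cr / P = 2.1950 / 0.519 = 4.23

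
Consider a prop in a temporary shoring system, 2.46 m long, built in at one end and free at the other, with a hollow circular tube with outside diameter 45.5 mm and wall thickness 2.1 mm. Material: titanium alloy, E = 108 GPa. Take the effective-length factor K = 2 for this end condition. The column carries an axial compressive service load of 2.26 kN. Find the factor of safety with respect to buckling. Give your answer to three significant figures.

Inner diameter d_i = 45.5 − 2×2.1 = 41.30 mm
I = π(d_o⁴ − d_i⁴)/64 = π(45.5⁴ − 41.30⁴)/64 = 6.757×10^4 mm⁴
I = 6.757×10^4 mm⁴ = 6.757×10^-8 m⁴
Effective length L_e = K·L = 2 × 2.46 = 4.920 m
P_cr = π²EI / L_e² = π² × 108×10⁹ × 6.757×10^-8 / 4.920² = 2.975×10^3 N
Factor of safety n = P_cr / P = 2.9755 / 2.26 = 1.32

n ≈ 1.32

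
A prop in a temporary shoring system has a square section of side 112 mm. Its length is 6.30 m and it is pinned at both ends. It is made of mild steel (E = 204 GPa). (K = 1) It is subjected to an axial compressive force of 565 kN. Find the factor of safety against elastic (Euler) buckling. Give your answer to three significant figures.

n ≈ 1.18

I = a⁴/12 = 112⁴/12 = 1.311×10^7 mm⁴
I = 1.311×10^7 mm⁴ = 1.311×10^-5 m⁴
Effective length L_e = K·L = 1 × 6.30 = 6.300 m
P_cr = π²EI / L_e² = π² × 204×10⁹ × 1.311×10^-5 / 6.300² = 6.652×10^5 N
Factor of safety n = P_cr / P = 665.18 / 565 = 1.18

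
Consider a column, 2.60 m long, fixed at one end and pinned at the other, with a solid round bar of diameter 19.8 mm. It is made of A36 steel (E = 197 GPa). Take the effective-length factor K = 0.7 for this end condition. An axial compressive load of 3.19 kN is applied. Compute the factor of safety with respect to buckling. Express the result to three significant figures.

I = πd⁴/64 = π×19.8⁴/64 = 7.545×10^3 mm⁴
I = 7.545×10^3 mm⁴ = 7.545×10^-9 m⁴
Effective length L_e = K·L = 0.7 × 2.60 = 1.820 m
P_cr = π²EI / L_e² = π² × 197×10⁹ × 7.545×10^-9 / 1.820² = 4.428×10^3 N
Factor of safety n = P_cr / P = 4.4285 / 3.19 = 1.39

n ≈ 1.39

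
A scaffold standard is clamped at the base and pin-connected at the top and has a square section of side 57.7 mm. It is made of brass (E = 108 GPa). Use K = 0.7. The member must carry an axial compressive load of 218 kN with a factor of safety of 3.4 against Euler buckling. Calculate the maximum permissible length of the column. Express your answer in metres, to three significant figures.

L_max ≈ 1.65 m

I = a⁴/12 = 57.7⁴/12 = 9.237×10^5 mm⁴
I = 9.237×10^-7 m⁴
Required critical load P_cr = n·P = 3.4 × 218 = 741.2 kN = 7.412×10^5 N
From P_cr = π²EI/(K·L)²:  L = (1/K)·√(π²EI/P_cr) = (1/0.7)·√(π²×1.08×10^11×9.237×10^-7/7.412×10^5)
L = 1.65 m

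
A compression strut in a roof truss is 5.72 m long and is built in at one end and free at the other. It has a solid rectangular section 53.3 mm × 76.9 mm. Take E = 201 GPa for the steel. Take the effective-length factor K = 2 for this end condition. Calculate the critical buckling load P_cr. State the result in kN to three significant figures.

Buckling occurs about the weak axis: I_min = h·b³/12 with b = 53.3 mm (the shorter side).
I_min = 76.9×53.3³/12 = 9.703×10^5 mm⁴
I = 9.703×10^5 mm⁴ = 9.703×10^-7 m⁴
Effective length L_e = K·L = 2 × 5.72 = 11.44 m
P_cr = π²EI / L_e² = π² × 201×10⁹ × 9.703×10^-7 / 11.44² = 1.471×10^4 N

P_cr ≈ 14.7 kN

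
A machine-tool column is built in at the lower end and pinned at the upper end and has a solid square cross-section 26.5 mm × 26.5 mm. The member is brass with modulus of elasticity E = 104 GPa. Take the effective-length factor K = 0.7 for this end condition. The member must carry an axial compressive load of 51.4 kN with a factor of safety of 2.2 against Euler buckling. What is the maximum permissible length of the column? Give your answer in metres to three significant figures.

L_max ≈ 0.873 m

I = a⁴/12 = 26.5⁴/12 = 4.110×10^4 mm⁴
I = 4.110×10^-8 m⁴
Required critical load P_cr = n·P = 2.2 × 51.4 = 113.1 kN = 1.131×10^5 N
From P_cr = π²EI/(K·L)²:  L = (1/K)·√(π²EI/P_cr) = (1/0.7)·√(π²×1.04×10^11×4.110×10^-8/1.131×10^5)
L = 0.873 m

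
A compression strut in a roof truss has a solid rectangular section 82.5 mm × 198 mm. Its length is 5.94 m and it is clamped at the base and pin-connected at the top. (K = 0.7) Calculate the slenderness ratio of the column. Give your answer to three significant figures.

λ ≈ 175

For a rectangle r_min = b/√12 = 82.5/√12 = 23.82 mm
L_e = K·L = 0.7 × 5.94 m = 4.158 m = 4158.0 mm
λ = L_e / r_min = 4158.0 / 23.82 = 175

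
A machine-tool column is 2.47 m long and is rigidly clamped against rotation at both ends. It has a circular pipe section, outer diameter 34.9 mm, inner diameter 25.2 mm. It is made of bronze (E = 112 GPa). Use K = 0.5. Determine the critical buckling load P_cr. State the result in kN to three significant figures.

d_o = 34.9 mm, d_i = 25.2 mm
I = π(d_o⁴ − d_i⁴)/64 = π(34.9⁴ − 25.20⁴)/64 = 5.303×10^4 mm⁴
I = 5.303×10^4 mm⁴ = 5.303×10^-8 m⁴
Effective length L_e = K·L = 0.5 × 2.47 = 1.235 m
P_cr = π²EI / L_e² = π² × 112×10⁹ × 5.303×10^-8 / 1.235² = 3.843×10^4 N

P_cr ≈ 38.4 kN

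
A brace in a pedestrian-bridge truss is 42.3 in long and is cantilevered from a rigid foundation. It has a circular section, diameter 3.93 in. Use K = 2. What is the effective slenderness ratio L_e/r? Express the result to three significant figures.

I = πd⁴/64 = π×3.93⁴/64 = 11.71 in⁴
A = 12.13 in²;  r_min = √(I/A) = √(11.71/12.13) = 0.9825 in
L_e = K·L = 2 × 42.3 = 84.60 in
λ = L_e / r_min = 84.600 / 0.9825 = 86.1

λ ≈ 86.1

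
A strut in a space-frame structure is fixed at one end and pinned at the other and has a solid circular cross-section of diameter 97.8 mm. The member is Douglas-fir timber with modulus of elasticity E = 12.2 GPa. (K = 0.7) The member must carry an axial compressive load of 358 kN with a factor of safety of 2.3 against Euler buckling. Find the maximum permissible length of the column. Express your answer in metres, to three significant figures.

I = πd⁴/64 = π×97.8⁴/64 = 4.491×10^6 mm⁴
I = 4.491×10^-6 m⁴
Required critical load P_cr = n·P = 2.3 × 358 = 823.4 kN = 8.234×10^5 N
From P_cr = π²EI/(K·L)²:  L = (1/K)·√(π²EI/P_cr) = (1/0.7)·√(π²×1.22×10^10×4.491×10^-6/8.234×10^5)
L = 1.16 m

L_max ≈ 1.16 m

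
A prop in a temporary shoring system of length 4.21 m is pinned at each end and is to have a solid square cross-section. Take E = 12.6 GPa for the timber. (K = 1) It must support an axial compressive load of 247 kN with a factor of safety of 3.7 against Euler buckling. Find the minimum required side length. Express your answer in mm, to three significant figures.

a ≈ 199 mm

Required P_cr = n·P = 3.7 × 247 = 913.9 kN
L_e = K·L = 1 × 4.21 = 4.210 m
Required I = P_cr·L_e²/(π²E) = 9.139×10^5 × 4.210² / (π² × 1.26×10^10) = 1.303×10^-4 m⁴
I_req = 1.303×10^8 mm⁴
Solid square: I = a⁴/12  ⇒  a = (12I)^(1/4) = (12×1.303×10^8)^(1/4) = 199 mm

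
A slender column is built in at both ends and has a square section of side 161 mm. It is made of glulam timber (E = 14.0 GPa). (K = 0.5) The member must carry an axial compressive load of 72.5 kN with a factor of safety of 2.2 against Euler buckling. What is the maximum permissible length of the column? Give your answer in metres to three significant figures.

L_max ≈ 13.9 m

I = a⁴/12 = 161⁴/12 = 5.599×10^7 mm⁴
I = 5.599×10^-5 m⁴
Required critical load P_cr = n·P = 2.2 × 72.5 = 159.5 kN = 1.595×10^5 N
From P_cr = π²EI/(K·L)²:  L = (1/K)·√(π²EI/P_cr) = (1/0.5)·√(π²×1.40×10^10×5.599×10^-5/1.595×10^5)
L = 13.9 m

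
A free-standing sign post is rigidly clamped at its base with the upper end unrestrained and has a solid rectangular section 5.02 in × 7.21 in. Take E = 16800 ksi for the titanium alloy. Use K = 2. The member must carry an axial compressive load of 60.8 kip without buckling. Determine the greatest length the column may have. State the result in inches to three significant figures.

L_max ≈ 228 in

Buckling occurs about the weak axis: I_min = h·b³/12 with b = 5.02 in (the shorter side).
I_min = 7.21×5.02³/12 = 76.01 in⁴
At the buckling limit P_cr = P = 6.080×10^4 lb
From P_cr = π²EI/(K·L)²:  L = (1/K)·√(π²EI/P_cr) = (1/2)·√(π²×1.68×10^7×76.01/6.080×10^4)
L = 228 in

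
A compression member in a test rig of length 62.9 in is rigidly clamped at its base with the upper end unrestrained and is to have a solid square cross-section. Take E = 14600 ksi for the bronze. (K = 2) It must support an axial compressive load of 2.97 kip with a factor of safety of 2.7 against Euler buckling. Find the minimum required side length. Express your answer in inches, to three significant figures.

a ≈ 1.80 in

Required P_cr = n·P = 2.7 × 2.97 = 8.019 kip
L_e = K·L = 2 × 62.9 = 125.8 in
Required I = P_cr·L_e²/(π²E) = 8.019×10^3 × 125.8² / (π² × 1.46×10^7) = 0.8807 in⁴
Solid square: I = a⁴/12  ⇒  a = (12I)^(1/4) = (12×0.8807)^(1/4) = 1.80 in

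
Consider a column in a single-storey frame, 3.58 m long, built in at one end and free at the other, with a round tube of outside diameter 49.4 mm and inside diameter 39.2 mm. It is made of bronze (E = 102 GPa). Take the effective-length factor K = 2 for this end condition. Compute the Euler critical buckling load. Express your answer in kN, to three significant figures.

P_cr ≈ 3.46 kN

d_o = 49.4 mm, d_i = 39.2 mm
I = π(d_o⁴ − d_i⁴)/64 = π(49.4⁴ − 39.20⁴)/64 = 1.764×10^5 mm⁴
I = 1.764×10^5 mm⁴ = 1.764×10^-7 m⁴
Effective length L_e = K·L = 2 × 3.58 = 7.160 m
P_cr = π²EI / L_e² = π² × 102×10⁹ × 1.764×10^-7 / 7.160² = 3.464×10^3 N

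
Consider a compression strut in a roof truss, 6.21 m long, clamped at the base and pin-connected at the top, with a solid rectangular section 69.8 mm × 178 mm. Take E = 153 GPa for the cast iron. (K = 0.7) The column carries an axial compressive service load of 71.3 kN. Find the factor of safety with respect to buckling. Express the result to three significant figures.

Buckling occurs about the weak axis: I_min = h·b³/12 with b = 69.8 mm (the shorter side).
I_min = 178×69.8³/12 = 5.044×10^6 mm⁴
I = 5.044×10^6 mm⁴ = 5.044×10^-6 m⁴
Effective length L_e = K·L = 0.7 × 6.21 = 4.347 m
P_cr = π²EI / L_e² = π² × 153×10⁹ × 5.044×10^-6 / 4.347² = 4.031×10^5 N
Factor of safety n = P_cr / P = 403.10 / 71.3 = 5.65

n ≈ 5.65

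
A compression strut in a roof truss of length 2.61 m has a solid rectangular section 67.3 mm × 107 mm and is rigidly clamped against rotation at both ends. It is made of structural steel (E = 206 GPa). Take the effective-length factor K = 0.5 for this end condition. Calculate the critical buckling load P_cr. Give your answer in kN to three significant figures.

Buckling occurs about the weak axis: I_min = h·b³/12 with b = 67.3 mm (the shorter side).
I_min = 107×67.3³/12 = 2.718×10^6 mm⁴
I = 2.718×10^6 mm⁴ = 2.718×10^-6 m⁴
Effective length L_e = K·L = 0.5 × 2.61 = 1.305 m
P_cr = π²EI / L_e² = π² × 206×10⁹ × 2.718×10^-6 / 1.305² = 3.245×10^6 N

P_cr ≈ 3240 kN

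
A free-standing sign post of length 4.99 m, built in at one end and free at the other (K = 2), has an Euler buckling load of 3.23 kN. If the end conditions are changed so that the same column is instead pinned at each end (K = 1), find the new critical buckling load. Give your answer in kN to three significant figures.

P_cr ∝ 1/K², so P_cr,new = P_cr,old × (K_old/K_new)² = 3.23 × (2/1)²
= 3.23 × 4.000 = 12.9 kN

P_cr ≈ 12.9 kN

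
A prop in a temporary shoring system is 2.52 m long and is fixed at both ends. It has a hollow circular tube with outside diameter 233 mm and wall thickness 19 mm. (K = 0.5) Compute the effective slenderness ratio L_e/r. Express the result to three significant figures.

λ ≈ 16.6

Inner diameter d_i = 233 − 2×19 = 195.0 mm
I = π(d_o⁴ − d_i⁴)/64 = π(233⁴ − 195.0⁴)/64 = 7.370×10^7 mm⁴
A = 1.277×10^4 mm²;  r_min = √(I/A) = √(7.370×10^7/1.277×10^4) = 75.96 mm
L_e = K·L = 0.5 × 2.52 m = 1.260 m = 1260.0 mm
λ = L_e / r_min = 1260.0 / 75.96 = 16.6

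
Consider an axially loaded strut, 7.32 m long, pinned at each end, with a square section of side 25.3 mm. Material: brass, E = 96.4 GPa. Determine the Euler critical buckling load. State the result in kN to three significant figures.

I = a⁴/12 = 25.3⁴/12 = 3.414×10^4 mm⁴
I = 3.414×10^4 mm⁴ = 3.414×10^-8 m⁴
Effective length L_e = K·L = 1 × 7.32 = 7.320 m
P_cr = π²EI / L_e² = π² × 96.4×10⁹ × 3.414×10^-8 / 7.320² = 606.3 N

P_cr ≈ 0.606 kN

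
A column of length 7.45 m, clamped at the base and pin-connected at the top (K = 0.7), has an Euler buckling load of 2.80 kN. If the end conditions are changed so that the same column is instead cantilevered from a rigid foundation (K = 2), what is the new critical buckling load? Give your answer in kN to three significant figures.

P_cr ≈ 0.343 kN

P_cr ∝ 1/K², so P_cr,new = P_cr,old × (K_old/K_new)² = 2.80 × (0.7/2)²
= 2.80 × 0.1225 = 0.343 kN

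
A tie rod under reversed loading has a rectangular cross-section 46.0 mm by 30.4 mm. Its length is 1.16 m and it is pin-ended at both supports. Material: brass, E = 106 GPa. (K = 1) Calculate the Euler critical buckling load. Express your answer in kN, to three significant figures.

Buckling occurs about the weak axis: I_min = h·b³/12 with b = 30.4 mm (the shorter side).
I_min = 46.0×30.4³/12 = 1.077×10^5 mm⁴
I = 1.077×10^5 mm⁴ = 1.077×10^-7 m⁴
Effective length L_e = K·L = 1 × 1.16 = 1.160 m
P_cr = π²EI / L_e² = π² × 106×10⁹ × 1.077×10^-7 / 1.160² = 8.373×10^4 N

P_cr ≈ 83.7 kN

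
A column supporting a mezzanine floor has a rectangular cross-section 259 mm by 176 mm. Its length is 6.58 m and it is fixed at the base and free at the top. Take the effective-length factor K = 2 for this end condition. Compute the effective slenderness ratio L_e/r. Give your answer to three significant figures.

λ ≈ 259

Buckling occurs about the weak axis: I_min = h·b³/12 with b = 176 mm (the shorter side).
I_min = 259×176³/12 = 1.177×10^8 mm⁴
A = 4.558×10^4 mm²;  r_min = √(I/A) = √(1.177×10^8/4.558×10^4) = 50.81 mm
L_e = K·L = 2 × 6.58 m = 13.16 m = 13160 mm
λ = L_e / r_min = 13160 / 50.81 = 259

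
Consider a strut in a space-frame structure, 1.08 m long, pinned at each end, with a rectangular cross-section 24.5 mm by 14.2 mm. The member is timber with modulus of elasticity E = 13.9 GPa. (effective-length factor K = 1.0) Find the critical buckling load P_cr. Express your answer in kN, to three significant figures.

Buckling occurs about the weak axis: I_min = h·b³/12 with b = 14.2 mm (the shorter side).
I_min = 24.5×14.2³/12 = 5.846×10^3 mm⁴
I = 5.846×10^3 mm⁴ = 5.846×10^-9 m⁴
Effective length L_e = K·L = 1 × 1.08 = 1.080 m
P_cr = π²EI / L_e² = π² × 13.9×10⁹ × 5.846×10^-9 / 1.080² = 687.6 N

P_cr ≈ 0.688 kN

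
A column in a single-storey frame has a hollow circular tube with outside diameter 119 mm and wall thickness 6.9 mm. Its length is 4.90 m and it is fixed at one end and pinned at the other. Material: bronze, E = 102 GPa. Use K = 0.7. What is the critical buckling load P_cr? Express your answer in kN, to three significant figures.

Inner diameter d_i = 119 − 2×6.9 = 105.2 mm
I = π(d_o⁴ − d_i⁴)/64 = π(119⁴ − 105.2⁴)/64 = 3.831×10^6 mm⁴
I = 3.831×10^6 mm⁴ = 3.831×10^-6 m⁴
Effective length L_e = K·L = 0.7 × 4.90 = 3.430 m
P_cr = π²EI / L_e² = π² × 102×10⁹ × 3.831×10^-6 / 3.430² = 3.279×10^5 N

P_cr ≈ 328 kN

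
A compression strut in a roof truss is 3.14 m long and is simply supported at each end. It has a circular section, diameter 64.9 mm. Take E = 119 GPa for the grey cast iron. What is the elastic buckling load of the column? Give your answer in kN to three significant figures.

I = πd⁴/64 = π×64.9⁴/64 = 8.709×10^5 mm⁴
I = 8.709×10^5 mm⁴ = 8.709×10^-7 m⁴
Effective length L_e = K·L = 1 × 3.14 = 3.140 m
P_cr = π²EI / L_e² = π² × 119×10⁹ × 8.709×10^-7 / 3.140² = 1.037×10^5 N

P_cr ≈ 104 kN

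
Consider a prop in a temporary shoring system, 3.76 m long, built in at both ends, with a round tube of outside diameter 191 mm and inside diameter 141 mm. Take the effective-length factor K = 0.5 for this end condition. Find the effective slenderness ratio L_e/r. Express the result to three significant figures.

λ ≈ 31.7

d_o = 191 mm, d_i = 141 mm
I = π(d_o⁴ − d_i⁴)/64 = π(191⁴ − 141.0⁴)/64 = 4.593×10^7 mm⁴
A = 1.304×10^4 mm²;  r_min = √(I/A) = √(4.593×10^7/1.304×10^4) = 59.35 mm
L_e = K·L = 0.5 × 3.76 m = 1.880 m = 1880.0 mm
λ = L_e / r_min = 1880.0 / 59.35 = 31.7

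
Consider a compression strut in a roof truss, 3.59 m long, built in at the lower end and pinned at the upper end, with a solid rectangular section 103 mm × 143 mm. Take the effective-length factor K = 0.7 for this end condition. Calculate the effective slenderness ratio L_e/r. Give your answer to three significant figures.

Buckling occurs about the weak axis: I_min = h·b³/12 with b = 103 mm (the shorter side).
I_min = 143×103³/12 = 1.302×10^7 mm⁴
A = 1.473×10^4 mm²;  r_min = √(I/A) = √(1.302×10^7/1.473×10^4) = 29.73 mm
L_e = K·L = 0.7 × 3.59 m = 2.513 m = 2513.0 mm
λ = L_e / r_min = 2513.0 / 29.73 = 84.5

λ ≈ 84.5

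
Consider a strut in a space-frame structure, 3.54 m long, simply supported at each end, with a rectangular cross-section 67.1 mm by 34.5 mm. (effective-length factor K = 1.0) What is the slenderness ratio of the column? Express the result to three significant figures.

λ ≈ 355

Buckling occurs about the weak axis: I_min = h·b³/12 with b = 34.5 mm (the shorter side).
I_min = 67.1×34.5³/12 = 2.296×10^5 mm⁴
A = 2.315×10^3 mm²;  r_min = √(I/A) = √(2.296×10^5/2.315×10^3) = 9.959 mm
L_e = K·L = 1 × 3.54 m = 3.540 m = 3540.0 mm
λ = L_e / r_min = 3540.0 / 9.959 = 355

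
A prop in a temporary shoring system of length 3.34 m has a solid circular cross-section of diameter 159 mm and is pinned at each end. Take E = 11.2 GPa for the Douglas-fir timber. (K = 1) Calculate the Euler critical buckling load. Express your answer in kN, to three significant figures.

I = πd⁴/64 = π×159⁴/64 = 3.137×10^7 mm⁴
I = 3.137×10^7 mm⁴ = 3.137×10^-5 m⁴
Effective length L_e = K·L = 1 × 3.34 = 3.340 m
P_cr = π²EI / L_e² = π² × 11.2×10⁹ × 3.137×10^-5 / 3.340² = 3.109×10^5 N

P_cr ≈ 311 kN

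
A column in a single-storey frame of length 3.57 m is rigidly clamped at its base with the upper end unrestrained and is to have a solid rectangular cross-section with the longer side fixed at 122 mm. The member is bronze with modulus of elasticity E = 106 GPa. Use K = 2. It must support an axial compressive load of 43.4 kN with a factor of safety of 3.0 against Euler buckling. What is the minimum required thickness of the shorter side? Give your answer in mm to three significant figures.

Required P_cr = n·P = 3.0 × 43.4 = 130.2 kN
L_e = K·L = 2 × 3.57 = 7.140 m
Required I = P_cr·L_e²/(π²E) = 1.302×10^5 × 7.140² / (π² × 1.06×10^11) = 6.345×10^-6 m⁴
I_req = 6.345×10^6 mm⁴
Rectangle, weak axis: I_min = h·b³/12 with h = 122 mm fixed  ⇒  b = (12I/h)^(1/3) = 85.5 mm

b ≈ 85.5 mm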